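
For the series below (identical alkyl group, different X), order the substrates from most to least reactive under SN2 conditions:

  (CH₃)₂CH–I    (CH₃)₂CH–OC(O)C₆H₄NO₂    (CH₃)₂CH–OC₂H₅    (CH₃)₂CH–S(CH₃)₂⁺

With the same alkyl group throughout, only the leaving group differentiates the rates.
Rank by basicity of the departing species: weakest base leaves most easily.
(CH₃)₂CH–I loses I⁻: pKₐ(HI) ≈ -10
(CH₃)₂CH–S(CH₃)₂⁺ loses SR'₂: pKₐ(R'₂SH⁺) ≈ -7
(CH₃)₂CH–OC(O)C₆H₄NO₂ loses p-O₂N–C₆H₄–COO⁻: pKₐ(p-nitrobenzoic acid) ≈ 3.4
(CH₃)₂CH–OC₂H₅ loses CH₃CH₂O⁻: pKₐ(CH₃CH₂OH) ≈ 16

(CH₃)₂CH–I > (CH₃)₂CH–S(CH₃)₂⁺ > (CH₃)₂CH–OC(O)C₆H₄NO₂ > (CH₃)₂CH–OC₂H₅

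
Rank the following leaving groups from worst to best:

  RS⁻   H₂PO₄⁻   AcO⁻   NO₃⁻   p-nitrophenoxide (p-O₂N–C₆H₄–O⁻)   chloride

RS⁻ < p-nitrophenoxide (p-O₂N–C₆H₄–O⁻) < AcO⁻ < H₂PO₄⁻ < NO₃⁻ < chloride

Leaving-group ability tracks the stability of the departed species; conjugate-acid pKₐ is the usual yardstick (lower pKₐ → better LG).
chloride: pKₐ(HCl) ≈ -7
NO₃⁻: pKₐ(HNO₃) ≈ -1.3 — resonance-delocalised over three oxygens
H₂PO₄⁻: pKₐ(H₃PO₄) ≈ 2.1 — moderate base; biological leaving group after further activation
AcO⁻: pKₐ(CH₃COOH) ≈ 4.8 — resonance-stabilised but still a weak base
p-nitrophenoxide (p-O₂N–C₆H₄–O⁻): pKₐ(p-nitrophenol) ≈ 7.2 — nitro group delocalises the charge; the classic chromogenic LG
RS⁻: pKₐ(RSH (a thiol)) ≈ 10.5
The question asks for worst first, so the sequence is read in increasing leaving-group ability.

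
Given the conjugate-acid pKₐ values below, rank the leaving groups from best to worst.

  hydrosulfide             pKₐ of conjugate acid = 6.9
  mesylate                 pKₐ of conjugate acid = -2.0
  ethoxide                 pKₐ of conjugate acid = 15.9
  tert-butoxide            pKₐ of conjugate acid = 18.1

Lower conjugate-acid pKₐ ⇒ weaker base ⇒ better leaving group.
Sorting by the given values: mesylate (-2.0), hydrosulfide (6.9), ethoxide (15.9), tert-butoxide (18.1).

mesylate > hydrosulfide > ethoxide > tert-butoxide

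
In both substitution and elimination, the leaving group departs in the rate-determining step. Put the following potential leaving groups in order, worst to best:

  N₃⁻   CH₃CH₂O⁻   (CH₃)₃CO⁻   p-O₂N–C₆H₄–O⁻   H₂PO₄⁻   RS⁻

(CH₃)₃CO⁻ < CH₃CH₂O⁻ < RS⁻ < p-O₂N–C₆H₄–O⁻ < N₃⁻ < H₂PO₄⁻

Rank by basicity of the departing species: weakest base leaves most easily.
H₂PO₄⁻: pKₐ(H₃PO₄) ≈ 2.1
N₃⁻: pKₐ(HN₃) ≈ 4.7
p-O₂N–C₆H₄–O⁻: pKₐ(p-nitrophenol) ≈ 7.2
RS⁻: pKₐ(RSH (a thiol)) ≈ 10.5
CH₃CH₂O⁻: pKₐ(CH₃CH₂OH) ≈ 16
(CH₃)₃CO⁻: pKₐ(t-BuOH) ≈ 18
Listed from poorest to best leaving group as asked.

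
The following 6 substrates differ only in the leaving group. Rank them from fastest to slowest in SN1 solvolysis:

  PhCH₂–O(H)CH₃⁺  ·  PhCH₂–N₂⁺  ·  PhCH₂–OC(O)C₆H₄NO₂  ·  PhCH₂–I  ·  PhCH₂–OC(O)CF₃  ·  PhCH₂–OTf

Identical carbon frameworks mean the comparison reduces to leaving-group quality.
Leaving-group ability tracks the stability of the departed species; conjugate-acid pKₐ is the usual yardstick (lower pKₐ → better LG).
PhCH₂–N₂⁺ loses N₂: no meaningful conjugate acid; N₂ departs as an exceptionally stable neutral molecule
PhCH₂–OTf loses OTf⁻: pKₐ(CF₃SO₃H (triflic acid)) ≈ -14
PhCH₂–I loses I⁻: pKₐ(HI) ≈ -10
PhCH₂–O(H)CH₃⁺ loses R'OH: pKₐ(R'OH₂⁺) ≈ -2.4
PhCH₂–OC(O)CF₃ loses CF₃COO⁻: pKₐ(CF₃COOH) ≈ 0.2
PhCH₂–OC(O)C₆H₄NO₂ loses p-O₂N–C₆H₄–COO⁻: pKₐ(p-nitrobenzoic acid) ≈ 3.4

PhCH₂–N₂⁺ > PhCH₂–OTf > PhCH₂–I > PhCH₂–O(H)CH₃⁺ > PhCH₂–OC(O)CF₃ > PhCH₂–OC(O)C₆H₄NO₂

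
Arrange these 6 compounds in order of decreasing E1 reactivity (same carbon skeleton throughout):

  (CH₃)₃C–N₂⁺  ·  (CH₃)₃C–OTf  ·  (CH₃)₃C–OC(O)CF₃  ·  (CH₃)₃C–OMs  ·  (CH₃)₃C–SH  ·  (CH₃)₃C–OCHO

(CH₃)₃C–N₂⁺ > (CH₃)₃C–OTf > (CH₃)₃C–OMs > (CH₃)₃C–OC(O)CF₃ > (CH₃)₃C–OCHO > (CH₃)₃C–SH

Same R in every case — rank the leaving groups.
Rank by basicity of the departing species: weakest base leaves most easily.
(CH₃)₃C–N₂⁺ loses N₂: no meaningful conjugate acid; N₂ departs as an exceptionally stable neutral molecule
(CH₃)₃C–OTf loses OTf⁻: pKₐ(CF₃SO₃H (triflic acid)) ≈ -14
(CH₃)₃C–OMs loses OMs⁻: pKₐ(CH₃SO₃H (MsOH)) ≈ -1.9
(CH₃)₃C–OC(O)CF₃ loses CF₃COO⁻: pKₐ(CF₃COOH) ≈ 0.2
(CH₃)₃C–OCHO loses HCOO⁻: pKₐ(HCOOH) ≈ 3.8
(CH₃)₃C–SH loses HS⁻: pKₐ(H₂S) ≈ 7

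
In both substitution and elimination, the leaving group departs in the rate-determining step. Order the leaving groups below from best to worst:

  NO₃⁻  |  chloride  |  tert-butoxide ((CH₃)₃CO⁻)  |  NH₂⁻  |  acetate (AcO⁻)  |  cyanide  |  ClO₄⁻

ClO₄⁻ > chloride > NO₃⁻ > acetate (AcO⁻) > cyanide > tert-butoxide ((CH₃)₃CO⁻) > NH₂⁻

A good leaving group is a weak base: the lower the pKₐ of its conjugate acid, the more readily it departs.
ClO₄⁻: pKₐ(HClO₄) ≈ -10 — extremely weak base; rarely used for safety reasons
chloride: pKₐ(HCl) ≈ -7
NO₃⁻: pKₐ(HNO₃) ≈ -1.3
acetate (AcO⁻): pKₐ(CH₃COOH) ≈ 4.8
cyanide: pKₐ(HCN) ≈ 9.2
tert-butoxide ((CH₃)₃CO⁻): pKₐ(t-BuOH) ≈ 18 — bulky, strongly basic alkoxide
NH₂⁻: pKₐ(NH₃) ≈ 38 — extremely strong base; never a leaving group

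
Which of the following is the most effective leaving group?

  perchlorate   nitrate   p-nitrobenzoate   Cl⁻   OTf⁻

OTf⁻

OTf⁻: pKₐ(CF₃SO₃H (triflic acid)) ≈ -14
perchlorate: pKₐ(HClO₄) ≈ -10
Cl⁻: pKₐ(HCl) ≈ -7
nitrate: pKₐ(HNO₃) ≈ -1.3
p-nitrobenzoate: pKₐ(p-nitrobenzoic acid) ≈ 3.4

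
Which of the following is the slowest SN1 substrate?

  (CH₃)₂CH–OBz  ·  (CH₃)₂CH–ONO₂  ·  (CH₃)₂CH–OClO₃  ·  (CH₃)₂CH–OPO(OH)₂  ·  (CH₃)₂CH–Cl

Same R in every case — rank the leaving groups.
A good leaving group is a weak base: the lower the pKₐ of its conjugate acid, the more readily it departs.
(CH₃)₂CH–OClO₃ loses ClO₄⁻: pKₐ(HClO₄) ≈ -10
(CH₃)₂CH–Cl loses Cl⁻: pKₐ(HCl) ≈ -7
(CH₃)₂CH–ONO₂ loses NO₃⁻: pKₐ(HNO₃) ≈ -1.3
(CH₃)₂CH–OPO(OH)₂ loses H₂PO₄⁻: pKₐ(H₃PO₄) ≈ 2.1
(CH₃)₂CH–OBz loses PhCOO⁻: pKₐ(C₆H₅COOH) ≈ 4.2

(CH₃)₂CH–OBz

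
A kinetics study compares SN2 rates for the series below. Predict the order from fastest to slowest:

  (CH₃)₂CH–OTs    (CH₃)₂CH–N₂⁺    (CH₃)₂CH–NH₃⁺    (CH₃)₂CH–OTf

Identical carbon frameworks mean the comparison reduces to leaving-group quality.
A good leaving group is a weak base: the lower the pKₐ of its conjugate acid, the more readily it departs.
(CH₃)₂CH–N₂⁺ loses N₂: no meaningful conjugate acid; N₂ departs as an exceptionally stable neutral molecule
(CH₃)₂CH–OTf loses OTf⁻: pKₐ(CF₃SO₃H (triflic acid)) ≈ -14
(CH₃)₂CH–OTs loses OTs⁻: pKₐ(p-CH₃C₆H₄SO₃H (TsOH)) ≈ -2.8
(CH₃)₂CH–NH₃⁺ loses NH₃: pKₐ(NH₄⁺) ≈ 9.2

(CH₃)₂CH–N₂⁺ > (CH₃)₂CH–OTf > (CH₃)₂CH–OTs > (CH₃)₂CH–NH₃⁺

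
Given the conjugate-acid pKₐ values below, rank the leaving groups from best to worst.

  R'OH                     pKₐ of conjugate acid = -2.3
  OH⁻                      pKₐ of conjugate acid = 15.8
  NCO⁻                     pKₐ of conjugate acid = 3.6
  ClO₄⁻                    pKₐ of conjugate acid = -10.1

ClO₄⁻ > R'OH > NCO⁻ > OH⁻

Lower conjugate-acid pKₐ ⇒ weaker base ⇒ better leaving group.
Sorting by the given values: ClO₄⁻ (-10.1), R'OH (-2.3), NCO⁻ (3.6), OH⁻ (15.8).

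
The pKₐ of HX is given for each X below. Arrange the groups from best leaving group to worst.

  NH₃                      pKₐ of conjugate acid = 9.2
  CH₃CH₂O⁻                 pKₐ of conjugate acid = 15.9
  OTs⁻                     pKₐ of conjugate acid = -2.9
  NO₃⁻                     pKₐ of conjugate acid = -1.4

Lower conjugate-acid pKₐ ⇒ weaker base ⇒ better leaving group.
Sorting by the given values: OTs⁻ (-2.9), NO₃⁻ (-1.4), NH₃ (9.2), CH₃CH₂O⁻ (15.9).

OTs⁻ > NO₃⁻ > NH₃ > CH₃CH₂O⁻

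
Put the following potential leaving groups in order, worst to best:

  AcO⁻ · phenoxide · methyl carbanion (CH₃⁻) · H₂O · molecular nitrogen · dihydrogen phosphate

A good leaving group is a weak base: the lower the pKₐ of its conjugate acid, the more readily it departs.
molecular nitrogen: no meaningful conjugate acid; N₂ departs as an exceptionally stable neutral molecule
H₂O: pKₐ(H₃O⁺) ≈ -1.7 — neutral; leaves from a protonated alcohol (R–OH₂⁺)
dihydrogen phosphate: pKₐ(H₃PO₄) ≈ 2.1
AcO⁻: pKₐ(CH₃COOH) ≈ 4.8 — resonance-stabilised but still a weak base
phenoxide: pKₐ(C₆H₅OH (phenol)) ≈ 10
methyl carbanion (CH₃⁻): pKₐ(CH₄) ≈ 48 — unstabilised carbanion; the worst conceivable leaving group
Reversing gives the worst-to-best order requested.

methyl carbanion (CH₃⁻) < phenoxide < AcO⁻ < dihydrogen phosphate < H₂O < molecular nitrogen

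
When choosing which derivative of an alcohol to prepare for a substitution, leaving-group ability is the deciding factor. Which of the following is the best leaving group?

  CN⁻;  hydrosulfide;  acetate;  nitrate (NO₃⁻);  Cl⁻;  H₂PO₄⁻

Cl⁻

Leaving-group ability tracks the stability of the departed species; conjugate-acid pKₐ is the usual yardstick (lower pKₐ → better LG).
Cl⁻: pKₐ(HCl) ≈ -7
nitrate (NO₃⁻): pKₐ(HNO₃) ≈ -1.3
H₂PO₄⁻: pKₐ(H₃PO₄) ≈ 2.1
acetate: pKₐ(CH₃COOH) ≈ 4.8
hydrosulfide: pKₐ(H₂S) ≈ 7
CN⁻: pKₐ(HCN) ≈ 9.2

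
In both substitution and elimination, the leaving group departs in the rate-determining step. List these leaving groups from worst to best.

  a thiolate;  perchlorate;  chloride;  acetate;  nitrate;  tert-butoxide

The more stable X⁻ (or X) is on its own — i.e. the weaker a base it is — the better a leaving group it makes.
perchlorate: pKₐ(HClO₄) ≈ -10
chloride: pKₐ(HCl) ≈ -7 — moderately weak base
nitrate: pKₐ(HNO₃) ≈ -1.3 — resonance-delocalised over three oxygens
acetate: pKₐ(CH₃COOH) ≈ 4.8 — resonance-stabilised but still a weak base
a thiolate: pKₐ(RSH (a thiol)) ≈ 10.5
tert-butoxide: pKₐ(t-BuOH) ≈ 18 — bulky, strongly basic alkoxide
Reversing gives the worst-to-best order requested.

tert-butoxide < a thiolate < acetate < nitrate < chloride < perchlorate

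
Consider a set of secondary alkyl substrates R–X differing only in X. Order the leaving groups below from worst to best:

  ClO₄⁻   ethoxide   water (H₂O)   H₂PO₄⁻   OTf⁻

The more stable X⁻ (or X) is on its own — i.e. the weaker a base it is — the better a leaving group it makes.
OTf⁻: pKₐ(CF₃SO₃H (triflic acid)) ≈ -14
ClO₄⁻: pKₐ(HClO₄) ≈ -10
water (H₂O): pKₐ(H₃O⁺) ≈ -1.7
H₂PO₄⁻: pKₐ(H₃PO₄) ≈ 2.1
ethoxide: pKₐ(CH₃CH₂OH) ≈ 16
The question asks for worst first, so the sequence is read in increasing leaving-group ability.

ethoxide < H₂PO₄⁻ < water (H₂O) < ClO₄⁻ < OTf⁻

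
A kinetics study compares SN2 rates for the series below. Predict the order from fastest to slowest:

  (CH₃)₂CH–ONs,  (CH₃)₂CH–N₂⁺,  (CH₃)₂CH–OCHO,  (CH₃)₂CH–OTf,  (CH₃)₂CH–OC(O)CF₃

The skeletons are identical, so relative rate is governed entirely by leaving-group ability.
Leaving-group ability tracks the stability of the departed species; conjugate-acid pKₐ is the usual yardstick (lower pKₐ → better LG).
(CH₃)₂CH–N₂⁺ loses N₂: no meaningful conjugate acid; N₂ departs as an exceptionally stable neutral molecule
(CH₃)₂CH–OTf loses OTf⁻: pKₐ(CF₃SO₃H (triflic acid)) ≈ -14
(CH₃)₂CH–ONs loses ONs⁻: pKₐ(p-O₂NC₆H₄SO₃H) ≈ -3.5
(CH₃)₂CH–OC(O)CF₃ loses CF₃COO⁻: pKₐ(CF₃COOH) ≈ 0.2
(CH₃)₂CH–OCHO loses HCOO⁻: pKₐ(HCOOH) ≈ 3.8

(CH₃)₂CH–N₂⁺ > (CH₃)₂CH–OTf > (CH₃)₂CH–ONs > (CH₃)₂CH–OC(O)CF₃ > (CH₃)₂CH–OCHO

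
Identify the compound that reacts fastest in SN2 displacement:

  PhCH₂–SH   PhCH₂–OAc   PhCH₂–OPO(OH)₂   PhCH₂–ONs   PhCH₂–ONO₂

PhCH₂–ONs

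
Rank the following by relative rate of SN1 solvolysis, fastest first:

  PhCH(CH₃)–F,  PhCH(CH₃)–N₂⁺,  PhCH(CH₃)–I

With the same alkyl group throughout, only the leaving group differentiates the rates.
Leaving-group ability tracks the stability of the departed species; conjugate-acid pKₐ is the usual yardstick (lower pKₐ → better LG).
PhCH(CH₃)–N₂⁺ loses N₂: no meaningful conjugate acid; N₂ departs as an exceptionally stable neutral molecule
PhCH(CH₃)–I loses I⁻: pKₐ(HI) ≈ -10
PhCH(CH₃)–F loses F⁻: pKₐ(HF) ≈ 3.2

PhCH(CH₃)–N₂⁺ > PhCH(CH₃)–I > PhCH(CH₃)–F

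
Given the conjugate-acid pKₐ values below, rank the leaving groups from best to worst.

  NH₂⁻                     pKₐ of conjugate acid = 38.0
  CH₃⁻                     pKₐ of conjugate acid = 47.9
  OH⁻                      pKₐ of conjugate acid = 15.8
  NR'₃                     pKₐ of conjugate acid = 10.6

NR'₃ > OH⁻ > NH₂⁻ > CH₃⁻

Lower conjugate-acid pKₐ ⇒ weaker base ⇒ better leaving group.
Sorting by the given values: NR'₃ (10.6), OH⁻ (15.8), NH₂⁻ (38.0), CH₃⁻ (47.9).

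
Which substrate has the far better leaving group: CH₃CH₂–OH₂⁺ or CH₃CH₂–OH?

CH₃CH₂–OH₂⁺

From CH₃CH₂–OH the departing group would be OH⁻ (pKₐ(H₂O) ≈ 15.7). Strong base; essentially never leaves without prior activation.
From CH₃CH₂–OH₂⁺ the leaving group is H₂O (pKₐ(H₃O⁺) ≈ -1.7). Neutral; leaves from a protonated alcohol (R–OH₂⁺).
(In practice CH₃CH₂–OH₂⁺ is made from CH₃CH₂–OH by protonation with strong acid, converting the leaving group from hydroxide to neutral water.)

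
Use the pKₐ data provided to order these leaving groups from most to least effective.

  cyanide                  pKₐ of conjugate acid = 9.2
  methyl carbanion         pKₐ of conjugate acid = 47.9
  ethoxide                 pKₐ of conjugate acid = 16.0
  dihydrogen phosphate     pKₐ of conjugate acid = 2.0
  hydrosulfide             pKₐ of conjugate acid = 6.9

dihydrogen phosphate > hydrosulfide > cyanide > ethoxide > methyl carbanion

Lower conjugate-acid pKₐ ⇒ weaker base ⇒ better leaving group.
Sorting by the given values: dihydrogen phosphate (2.0), hydrosulfide (6.9), cyanide (9.2), ethoxide (16.0), methyl carbanion (47.9).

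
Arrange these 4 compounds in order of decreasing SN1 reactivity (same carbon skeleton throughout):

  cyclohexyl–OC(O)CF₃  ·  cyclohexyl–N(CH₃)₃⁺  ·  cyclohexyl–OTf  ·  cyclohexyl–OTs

With the same alkyl group throughout, only the leaving group differentiates the rates.
The more stable X⁻ (or X) is on its own — i.e. the weaker a base it is — the better a leaving group it makes.
cyclohexyl–OTf loses OTf⁻: pKₐ(CF₃SO₃H (triflic acid)) ≈ -14
cyclohexyl–OTs loses OTs⁻: pKₐ(p-CH₃C₆H₄SO₃H (TsOH)) ≈ -2.8
cyclohexyl–OC(O)CF₃ loses CF₃COO⁻: pKₐ(CF₃COOH) ≈ 0.2
cyclohexyl–N(CH₃)₃⁺ loses NR'₃: pKₐ(R'₃NH⁺) ≈ 10.7

cyclohexyl–OTf > cyclohexyl–OTs > cyclohexyl–OC(O)CF₃ > cyclohexyl–N(CH₃)₃⁺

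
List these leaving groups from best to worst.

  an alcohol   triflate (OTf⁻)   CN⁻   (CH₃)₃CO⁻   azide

triflate (OTf⁻) > an alcohol > azide > CN⁻ > (CH₃)₃CO⁻

Rank by basicity of the departing species: weakest base leaves most easily.
triflate (OTf⁻): pKₐ(CF₃SO₃H (triflic acid)) ≈ -14 — charge spread over three oxygens and a CF₃ group; the premier leaving group in synthesis
an alcohol: pKₐ(R'OH₂⁺) ≈ -2.4 — neutral; leaves from a protonated ether (an oxonium ion, R–O(H)R'⁺)
azide: pKₐ(HN₃) ≈ 4.7
CN⁻: pKₐ(HCN) ≈ 9.2 — sp carbon stabilises the charge somewhat, but still a poor LG
(CH₃)₃CO⁻: pKₐ(t-BuOH) ≈ 18 — bulky, strongly basic alkoxide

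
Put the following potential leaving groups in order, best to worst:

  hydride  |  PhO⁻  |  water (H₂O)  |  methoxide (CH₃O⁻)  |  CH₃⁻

water (H₂O) > PhO⁻ > methoxide (CH₃O⁻) > hydride > CH₃⁻

The more stable X⁻ (or X) is on its own — i.e. the weaker a base it is — the better a leaving group it makes.
water (H₂O): pKₐ(H₃O⁺) ≈ -1.7 — neutral; leaves from a protonated alcohol (R–OH₂⁺)
PhO⁻: pKₐ(C₆H₅OH (phenol)) ≈ 10 — resonance into the ring helps, but still a poor LG
methoxide (CH₃O⁻): pKₐ(CH₃OH) ≈ 15.5 — strong base; alkoxides do not leave unassisted
hydride: pKₐ(H₂) ≈ 36
CH₃⁻: pKₐ(CH₄) ≈ 48 — unstabilised carbanion; the worst conceivable leaving group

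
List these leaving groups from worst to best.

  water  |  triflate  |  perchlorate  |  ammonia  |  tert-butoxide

Rank by basicity of the departing species: weakest base leaves most easily.
triflate: pKₐ(CF₃SO₃H (triflic acid)) ≈ -14 — charge spread over three oxygens and a CF₃ group; the premier leaving group in synthesis
perchlorate: pKₐ(HClO₄) ≈ -10
water: pKₐ(H₃O⁺) ≈ -1.7
ammonia: pKₐ(NH₄⁺) ≈ 9.2 — neutral but moderately basic; leaves from R–NH₃⁺
tert-butoxide: pKₐ(t-BuOH) ≈ 18
The question asks for worst first, so the sequence is read in increasing leaving-group ability.

tert-butoxide < ammonia < water < perchlorate < triflate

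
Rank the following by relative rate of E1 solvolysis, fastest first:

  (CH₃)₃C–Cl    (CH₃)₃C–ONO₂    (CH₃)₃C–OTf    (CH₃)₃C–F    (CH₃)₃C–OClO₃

With the same alkyl group throughout, only the leaving group differentiates the rates.
The more stable X⁻ (or X) is on its own — i.e. the weaker a base it is — the better a leaving group it makes.
(CH₃)₃C–OTf loses OTf⁻: pKₐ(CF₃SO₃H (triflic acid)) ≈ -14
(CH₃)₃C–OClO₃ loses ClO₄⁻: pKₐ(HClO₄) ≈ -10
(CH₃)₃C–Cl loses Cl⁻: pKₐ(HCl) ≈ -7
(CH₃)₃C–ONO₂ loses NO₃⁻: pKₐ(HNO₃) ≈ -1.3
(CH₃)₃C–F loses F⁻: pKₐ(HF) ≈ 3.2

(CH₃)₃C–OTf > (CH₃)₃C–OClO₃ > (CH₃)₃C–Cl > (CH₃)₃C–ONO₂ > (CH₃)₃C–F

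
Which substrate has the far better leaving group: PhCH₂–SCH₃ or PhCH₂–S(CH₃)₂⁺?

From PhCH₂–SCH₃ the departing group would be RS⁻ (pKₐ(RSH (a thiol)) ≈ 10.5). Moderately basic; rarely leaves without activation.
From PhCH₂–S(CH₃)₂⁺ the leaving group is SR'₂ (pKₐ(R'₂SH⁺) ≈ -7). Neutral; leaves from a sulfonium salt (R–SR'₂⁺).
(In practice PhCH₂–S(CH₃)₂⁺ is made from PhCH₂–SCH₃ by S-methylation with CH₃I, allowing neutral dimethyl sulfide, rather than methanethiolate, to depart.)

PhCH₂–S(CH₃)₂⁺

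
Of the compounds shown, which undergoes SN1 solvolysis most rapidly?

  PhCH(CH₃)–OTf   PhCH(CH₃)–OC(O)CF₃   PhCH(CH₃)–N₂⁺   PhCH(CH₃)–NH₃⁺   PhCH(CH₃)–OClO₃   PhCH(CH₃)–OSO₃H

With the same alkyl group throughout, only the leaving group differentiates the rates.
Leaving-group ability tracks the stability of the departed species; conjugate-acid pKₐ is the usual yardstick (lower pKₐ → better LG).
PhCH(CH₃)–N₂⁺ loses N₂: no meaningful conjugate acid; N₂ departs as an exceptionally stable neutral molecule
PhCH(CH₃)–OTf loses OTf⁻: pKₐ(CF₃SO₃H (triflic acid)) ≈ -14
PhCH(CH₃)–OClO₃ loses ClO₄⁻: pKₐ(HClO₄) ≈ -10
PhCH(CH₃)–OSO₃H loses HSO₄⁻: pKₐ(H₂SO₄) ≈ -3
PhCH(CH₃)–OC(O)CF₃ loses CF₃COO⁻: pKₐ(CF₃COOH) ≈ 0.2
PhCH(CH₃)–NH₃⁺ loses NH₃: pKₐ(NH₄⁺) ≈ 9.2

PhCH(CH₃)–N₂⁺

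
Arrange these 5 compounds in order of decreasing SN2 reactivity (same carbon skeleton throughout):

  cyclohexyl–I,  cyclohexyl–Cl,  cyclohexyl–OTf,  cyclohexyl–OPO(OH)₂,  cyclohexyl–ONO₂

cyclohexyl–OTf > cyclohexyl–I > cyclohexyl–Cl > cyclohexyl–ONO₂ > cyclohexyl–OPO(OH)₂

Identical carbon frameworks mean the comparison reduces to leaving-group quality.
Leaving-group ability tracks the stability of the departed species; conjugate-acid pKₐ is the usual yardstick (lower pKₐ → better LG).
cyclohexyl–OTf loses OTf⁻: pKₐ(CF₃SO₃H (triflic acid)) ≈ -14
cyclohexyl–I loses I⁻: pKₐ(HI) ≈ -10
cyclohexyl–Cl loses Cl⁻: pKₐ(HCl) ≈ -7
cyclohexyl–ONO₂ loses NO₃⁻: pKₐ(HNO₃) ≈ -1.3
cyclohexyl–OPO(OH)₂ loses H₂PO₄⁻: pKₐ(H₃PO₄) ≈ 2.1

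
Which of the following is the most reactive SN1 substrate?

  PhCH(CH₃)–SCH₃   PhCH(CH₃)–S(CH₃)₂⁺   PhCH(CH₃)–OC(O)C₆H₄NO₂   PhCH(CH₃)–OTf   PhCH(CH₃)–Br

Same R in every case — rank the leaving groups.
Leaving-group ability tracks the stability of the departed species; conjugate-acid pKₐ is the usual yardstick (lower pKₐ → better LG).
PhCH(CH₃)–OTf loses OTf⁻: pKₐ(CF₃SO₃H (triflic acid)) ≈ -14
PhCH(CH₃)–Br loses Br⁻: pKₐ(HBr) ≈ -9
PhCH(CH₃)–S(CH₃)₂⁺ loses SR'₂: pKₐ(R'₂SH⁺) ≈ -7
PhCH(CH₃)–OC(O)C₆H₄NO₂ loses p-O₂N–C₆H₄–COO⁻: pKₐ(p-nitrobenzoic acid) ≈ 3.4
PhCH(CH₃)–SCH₃ loses RS⁻: pKₐ(RSH (a thiol)) ≈ 10.5

PhCH(CH₃)–OTf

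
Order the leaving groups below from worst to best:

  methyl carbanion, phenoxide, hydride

methyl carbanion < hydride < phenoxide

phenoxide: pKₐ(C₆H₅OH (phenol)) ≈ 10
hydride: pKₐ(H₂) ≈ 36
methyl carbanion: pKₐ(CH₄) ≈ 48 — unstabilised carbanion; the worst conceivable leaving group
Listed from poorest to best leaving group as asked.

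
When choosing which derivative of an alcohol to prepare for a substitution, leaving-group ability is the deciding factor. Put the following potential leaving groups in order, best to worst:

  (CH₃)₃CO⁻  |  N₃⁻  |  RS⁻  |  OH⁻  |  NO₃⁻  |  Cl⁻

Leaving-group ability tracks the stability of the departed species; conjugate-acid pKₐ is the usual yardstick (lower pKₐ → better LG).
Cl⁻: pKₐ(HCl) ≈ -7 — moderately weak base
NO₃⁻: pKₐ(HNO₃) ≈ -1.3 — resonance-delocalised over three oxygens
N₃⁻: pKₐ(HN₃) ≈ 4.7
RS⁻: pKₐ(RSH (a thiol)) ≈ 10.5
OH⁻: pKₐ(H₂O) ≈ 15.7
(CH₃)₃CO⁻: pKₐ(t-BuOH) ≈ 18 — bulky, strongly basic alkoxide

Cl⁻ > NO₃⁻ > N₃⁻ > RS⁻ > OH⁻ > (CH₃)₃CO⁻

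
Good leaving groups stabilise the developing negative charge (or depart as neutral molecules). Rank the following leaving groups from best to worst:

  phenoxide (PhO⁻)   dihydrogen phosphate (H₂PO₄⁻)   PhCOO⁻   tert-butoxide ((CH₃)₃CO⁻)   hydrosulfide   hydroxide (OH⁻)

dihydrogen phosphate (H₂PO₄⁻) > PhCOO⁻ > hydrosulfide > phenoxide (PhO⁻) > hydroxide (OH⁻) > tert-butoxide ((CH₃)₃CO⁻)

dihydrogen phosphate (H₂PO₄⁻): pKₐ(H₃PO₄) ≈ 2.1
PhCOO⁻: pKₐ(C₆H₅COOH) ≈ 4.2
hydrosulfide: pKₐ(H₂S) ≈ 7
phenoxide (PhO⁻): pKₐ(C₆H₅OH (phenol)) ≈ 10
hydroxide (OH⁻): pKₐ(H₂O) ≈ 15.7
tert-butoxide ((CH₃)₃CO⁻): pKₐ(t-BuOH) ≈ 18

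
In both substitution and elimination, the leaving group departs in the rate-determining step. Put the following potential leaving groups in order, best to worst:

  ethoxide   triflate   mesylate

triflate > mesylate > ethoxide

Leaving-group ability tracks the stability of the departed species; conjugate-acid pKₐ is the usual yardstick (lower pKₐ → better LG).
triflate: pKₐ(CF₃SO₃H (triflic acid)) ≈ -14 — charge spread over three oxygens and a CF₃ group; the premier leaving group in synthesis
mesylate: pKₐ(CH₃SO₃H (MsOH)) ≈ -1.9 — resonance-delocalised alkanesulfonate
ethoxide: pKₐ(CH₃CH₂OH) ≈ 16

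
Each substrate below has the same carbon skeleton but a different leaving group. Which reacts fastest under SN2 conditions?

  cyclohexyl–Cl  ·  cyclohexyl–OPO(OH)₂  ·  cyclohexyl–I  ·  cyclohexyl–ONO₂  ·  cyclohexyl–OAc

cyclohexyl–I

With the same alkyl group throughout, only the leaving group differentiates the rates.
Leaving-group ability tracks the stability of the departed species; conjugate-acid pKₐ is the usual yardstick (lower pKₐ → better LG).
cyclohexyl–I loses I⁻: pKₐ(HI) ≈ -10
cyclohexyl–Cl loses Cl⁻: pKₐ(HCl) ≈ -7
cyclohexyl–ONO₂ loses NO₃⁻: pKₐ(HNO₃) ≈ -1.3
cyclohexyl–OPO(OH)₂ loses H₂PO₄⁻: pKₐ(H₃PO₄) ≈ 2.1
cyclohexyl–OAc loses AcO⁻: pKₐ(CH₃COOH) ≈ 4.8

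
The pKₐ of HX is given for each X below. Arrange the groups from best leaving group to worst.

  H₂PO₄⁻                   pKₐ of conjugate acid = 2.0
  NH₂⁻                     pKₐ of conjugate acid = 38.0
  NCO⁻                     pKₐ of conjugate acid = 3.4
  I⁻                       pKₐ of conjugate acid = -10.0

I⁻ > H₂PO₄⁻ > NCO⁻ > NH₂⁻

Lower conjugate-acid pKₐ ⇒ weaker base ⇒ better leaving group.
Sorting by the given values: I⁻ (-10.0), H₂PO₄⁻ (2.0), NCO⁻ (3.4), NH₂⁻ (38.0).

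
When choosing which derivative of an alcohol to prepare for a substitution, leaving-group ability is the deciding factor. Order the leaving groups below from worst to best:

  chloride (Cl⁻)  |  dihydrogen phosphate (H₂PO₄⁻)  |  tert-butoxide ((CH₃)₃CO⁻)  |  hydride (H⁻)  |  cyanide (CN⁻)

hydride (H⁻) < tert-butoxide ((CH₃)₃CO⁻) < cyanide (CN⁻) < dihydrogen phosphate (H₂PO₄⁻) < chloride (Cl⁻)

A good leaving group is a weak base: the lower the pKₐ of its conjugate acid, the more readily it departs.
chloride (Cl⁻): pKₐ(HCl) ≈ -7 — moderately weak base
dihydrogen phosphate (H₂PO₄⁻): pKₐ(H₃PO₄) ≈ 2.1 — moderate base; biological leaving group after further activation
cyanide (CN⁻): pKₐ(HCN) ≈ 9.2 — sp carbon stabilises the charge somewhat, but still a poor LG
tert-butoxide ((CH₃)₃CO⁻): pKₐ(t-BuOH) ≈ 18 — bulky, strongly basic alkoxide
hydride (H⁻): pKₐ(H₂) ≈ 36
Reversing gives the worst-to-best order requested.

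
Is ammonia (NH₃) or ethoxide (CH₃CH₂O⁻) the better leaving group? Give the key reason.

ammonia (NH₃)

ammonia (NH₃) is the better leaving group.
pKₐ(NH₄⁺) ≈ 9.2 versus pKₐ(CH₃CH₂OH) ≈ 16: ammonia (NH₃) is the much weaker base.
Neutral but moderately basic; leaves from R–NH₃⁺.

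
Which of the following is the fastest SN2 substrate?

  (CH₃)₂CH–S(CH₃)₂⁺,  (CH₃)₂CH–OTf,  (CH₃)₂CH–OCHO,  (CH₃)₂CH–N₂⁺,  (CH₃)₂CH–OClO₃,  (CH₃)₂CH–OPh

(CH₃)₂CH–N₂⁺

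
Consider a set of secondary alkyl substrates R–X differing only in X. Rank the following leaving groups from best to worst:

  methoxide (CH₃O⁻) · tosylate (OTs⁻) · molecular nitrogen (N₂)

Leaving-group ability tracks the stability of the departed species; conjugate-acid pKₐ is the usual yardstick (lower pKₐ → better LG).
molecular nitrogen (N₂): no meaningful conjugate acid; N₂ departs as an exceptionally stable neutral molecule
tosylate (OTs⁻): pKₐ(p-CH₃C₆H₄SO₃H (TsOH)) ≈ -2.8
methoxide (CH₃O⁻): pKₐ(CH₃OH) ≈ 15.5 — strong base; alkoxides do not leave unassisted

molecular nitrogen (N₂) > tosylate (OTs⁻) > methoxide (CH₃O⁻)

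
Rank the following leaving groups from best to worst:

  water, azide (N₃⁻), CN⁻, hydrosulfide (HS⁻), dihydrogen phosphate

Rank by basicity of the departing species: weakest base leaves most easily.
water: pKₐ(H₃O⁺) ≈ -1.7
dihydrogen phosphate: pKₐ(H₃PO₄) ≈ 2.1
azide (N₃⁻): pKₐ(HN₃) ≈ 4.7
hydrosulfide (HS⁻): pKₐ(H₂S) ≈ 7
CN⁻: pKₐ(HCN) ≈ 9.2

water > dihydrogen phosphate > azide (N₃⁻) > hydrosulfide (HS⁻) > CN⁻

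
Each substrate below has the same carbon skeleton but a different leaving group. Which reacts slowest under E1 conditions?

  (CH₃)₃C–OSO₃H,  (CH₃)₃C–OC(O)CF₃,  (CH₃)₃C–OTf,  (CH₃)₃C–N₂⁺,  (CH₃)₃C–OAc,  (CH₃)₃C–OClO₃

(CH₃)₃C–OAc

Identical carbon frameworks mean the comparison reduces to leaving-group quality.
A good leaving group is a weak base: the lower the pKₐ of its conjugate acid, the more readily it departs.
(CH₃)₃C–N₂⁺ loses N₂: no meaningful conjugate acid; N₂ departs as an exceptionally stable neutral molecule
(CH₃)₃C–OTf loses OTf⁻: pKₐ(CF₃SO₃H (triflic acid)) ≈ -14
(CH₃)₃C–OClO₃ loses ClO₄⁻: pKₐ(HClO₄) ≈ -10
(CH₃)₃C–OSO₃H loses HSO₄⁻: pKₐ(H₂SO₄) ≈ -3
(CH₃)₃C–OC(O)CF₃ loses CF₃COO⁻: pKₐ(CF₃COOH) ≈ 0.2
(CH₃)₃C–OAc loses AcO⁻: pKₐ(CH₃COOH) ≈ 4.8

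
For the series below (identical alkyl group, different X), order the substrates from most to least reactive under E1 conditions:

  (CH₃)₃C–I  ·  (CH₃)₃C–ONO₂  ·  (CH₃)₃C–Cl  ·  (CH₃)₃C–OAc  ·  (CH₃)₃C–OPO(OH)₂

Same R in every case — rank the leaving groups.
Leaving-group ability tracks the stability of the departed species; conjugate-acid pKₐ is the usual yardstick (lower pKₐ → better LG).
(CH₃)₃C–I loses I⁻: pKₐ(HI) ≈ -10
(CH₃)₃C–Cl loses Cl⁻: pKₐ(HCl) ≈ -7
(CH₃)₃C–ONO₂ loses NO₃⁻: pKₐ(HNO₃) ≈ -1.3
(CH₃)₃C–OPO(OH)₂ loses H₂PO₄⁻: pKₐ(H₃PO₄) ≈ 2.1
(CH₃)₃C–OAc loses AcO⁻: pKₐ(CH₃COOH) ≈ 4.8

(CH₃)₃C–I > (CH₃)₃C–Cl > (CH₃)₃C–ONO₂ > (CH₃)₃C–OPO(OH)₂ > (CH₃)₃C–OAc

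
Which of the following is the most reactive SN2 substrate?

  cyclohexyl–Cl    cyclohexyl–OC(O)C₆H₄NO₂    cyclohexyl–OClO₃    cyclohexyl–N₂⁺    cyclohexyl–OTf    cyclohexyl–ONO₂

Identical carbon frameworks mean the comparison reduces to leaving-group quality.
The more stable X⁻ (or X) is on its own — i.e. the weaker a base it is — the better a leaving group it makes.
cyclohexyl–N₂⁺ loses N₂: no meaningful conjugate acid; N₂ departs as an exceptionally stable neutral molecule
cyclohexyl–OTf loses OTf⁻: pKₐ(CF₃SO₃H (triflic acid)) ≈ -14
cyclohexyl–OClO₃ loses ClO₄⁻: pKₐ(HClO₄) ≈ -10
cyclohexyl–Cl loses Cl⁻: pKₐ(HCl) ≈ -7
cyclohexyl–ONO₂ loses NO₃⁻: pKₐ(HNO₃) ≈ -1.3
cyclohexyl–OC(O)C₆H₄NO₂ loses p-O₂N–C₆H₄–COO⁻: pKₐ(p-nitrobenzoic acid) ≈ 3.4

cyclohexyl–N₂⁺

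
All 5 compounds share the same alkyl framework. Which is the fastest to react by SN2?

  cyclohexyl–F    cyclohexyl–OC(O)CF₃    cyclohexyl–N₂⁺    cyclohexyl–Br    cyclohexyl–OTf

cyclohexyl–N₂⁺

Identical carbon frameworks mean the comparison reduces to leaving-group quality.
The more stable X⁻ (or X) is on its own — i.e. the weaker a base it is — the better a leaving group it makes.
cyclohexyl–N₂⁺ loses N₂: no meaningful conjugate acid; N₂ departs as an exceptionally stable neutral molecule
cyclohexyl–OTf loses OTf⁻: pKₐ(CF₃SO₃H (triflic acid)) ≈ -14
cyclohexyl–Br loses Br⁻: pKₐ(HBr) ≈ -9
cyclohexyl–OC(O)CF₃ loses CF₃COO⁻: pKₐ(CF₃COOH) ≈ 0.2
cyclohexyl–F loses F⁻: pKₐ(HF) ≈ 3.2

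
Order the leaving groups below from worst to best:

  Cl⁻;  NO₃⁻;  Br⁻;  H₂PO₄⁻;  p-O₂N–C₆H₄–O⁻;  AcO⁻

p-O₂N–C₆H₄–O⁻ < AcO⁻ < H₂PO₄⁻ < NO₃⁻ < Cl⁻ < Br⁻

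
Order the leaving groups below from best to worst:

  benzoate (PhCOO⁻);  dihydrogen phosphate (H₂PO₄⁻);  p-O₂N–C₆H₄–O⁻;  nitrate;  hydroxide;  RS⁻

nitrate > dihydrogen phosphate (H₂PO₄⁻) > benzoate (PhCOO⁻) > p-O₂N–C₆H₄–O⁻ > RS⁻ > hydroxide

Rank by basicity of the departing species: weakest base leaves most easily.
nitrate: pKₐ(HNO₃) ≈ -1.3 — resonance-delocalised over three oxygens
dihydrogen phosphate (H₂PO₄⁻): pKₐ(H₃PO₄) ≈ 2.1 — moderate base; biological leaving group after further activation
benzoate (PhCOO⁻): pKₐ(C₆H₅COOH) ≈ 4.2 — aryl carboxylate
p-O₂N–C₆H₄–O⁻: pKₐ(p-nitrophenol) ≈ 7.2
RS⁻: pKₐ(RSH (a thiol)) ≈ 10.5
hydroxide: pKₐ(H₂O) ≈ 15.7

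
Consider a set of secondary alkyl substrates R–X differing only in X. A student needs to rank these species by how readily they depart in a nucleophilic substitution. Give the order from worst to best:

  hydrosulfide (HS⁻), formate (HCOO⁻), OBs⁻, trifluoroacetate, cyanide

cyanide < hydrosulfide (HS⁻) < formate (HCOO⁻) < trifluoroacetate < OBs⁻

Rank by basicity of the departing species: weakest base leaves most easily.
OBs⁻: pKₐ(p-BrC₆H₄SO₃H) ≈ -2.8 — arenesulfonate with a p-bromo substituent
trifluoroacetate: pKₐ(CF₃COOH) ≈ 0.2 — strongly electron-withdrawing CF₃ stabilises the carboxylate
formate (HCOO⁻): pKₐ(HCOOH) ≈ 3.8 — resonance-stabilised carboxylate
hydrosulfide (HS⁻): pKₐ(H₂S) ≈ 7 — larger and more polarisable than the oxygen analogue
cyanide: pKₐ(HCN) ≈ 9.2 — sp carbon stabilises the charge somewhat, but still a poor LG
Reversing gives the worst-to-best order requested.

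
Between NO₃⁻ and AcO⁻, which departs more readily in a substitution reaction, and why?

NO₃⁻ is the better leaving group.
pKₐ(HNO₃) ≈ -1.3 versus pKₐ(CH₃COOH) ≈ 4.8: NO₃⁻ is the much weaker base.
Resonance-delocalised over three oxygens.

NO₃⁻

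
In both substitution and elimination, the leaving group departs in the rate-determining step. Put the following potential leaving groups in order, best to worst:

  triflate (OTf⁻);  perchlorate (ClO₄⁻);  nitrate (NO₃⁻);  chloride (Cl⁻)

triflate (OTf⁻) > perchlorate (ClO₄⁻) > chloride (Cl⁻) > nitrate (NO₃⁻)

triflate (OTf⁻): pKₐ(CF₃SO₃H (triflic acid)) ≈ -14 — charge spread over three oxygens and a CF₃ group; the premier leaving group in synthesis
perchlorate (ClO₄⁻): pKₐ(HClO₄) ≈ -10 — extremely weak base; rarely used for safety reasons
chloride (Cl⁻): pKₐ(HCl) ≈ -7 — moderately weak base
nitrate (NO₃⁻): pKₐ(HNO₃) ≈ -1.3 — resonance-delocalised over three oxygens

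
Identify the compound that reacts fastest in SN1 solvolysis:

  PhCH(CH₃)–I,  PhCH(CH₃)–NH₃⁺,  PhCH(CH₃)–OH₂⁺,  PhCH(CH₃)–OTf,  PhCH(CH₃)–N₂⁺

PhCH(CH₃)–N₂⁺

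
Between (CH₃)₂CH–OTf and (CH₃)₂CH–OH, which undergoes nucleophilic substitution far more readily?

(CH₃)₂CH–OTf

From (CH₃)₂CH–OH the departing group would be OH⁻ (pKₐ(H₂O) ≈ 15.7). Strong base; essentially never leaves without prior activation.
From (CH₃)₂CH–OTf the leaving group is OTf⁻ (pKₐ(CF₃SO₃H (triflic acid)) ≈ -14). Charge spread over three oxygens and a CF₃ group; the premier leaving group in synthesis.
(In practice (CH₃)₂CH–OTf is made from (CH₃)₂CH–OH by treatment with Tf₂O / 2,6-lutidine, converting the hydroxyl into a triflate.)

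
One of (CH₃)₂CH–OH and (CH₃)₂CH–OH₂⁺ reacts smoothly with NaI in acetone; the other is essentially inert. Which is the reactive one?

From (CH₃)₂CH–OH the departing group would be OH⁻ (pKₐ(H₂O) ≈ 15.7). Strong base; essentially never leaves without prior activation.
From (CH₃)₂CH–OH₂⁺ the leaving group is H₂O (pKₐ(H₃O⁺) ≈ -1.7). Neutral; leaves from a protonated alcohol (R–OH₂⁺).
(In practice (CH₃)₂CH–OH₂⁺ is made from (CH₃)₂CH–OH by protonation with strong acid, converting the leaving group from hydroxide to neutral water.)

(CH₃)₂CH–OH₂⁺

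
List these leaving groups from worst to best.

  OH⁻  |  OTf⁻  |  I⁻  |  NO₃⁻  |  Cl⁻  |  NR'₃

OH⁻ < NR'₃ < NO₃⁻ < Cl⁻ < I⁻ < OTf⁻

A good leaving group is a weak base: the lower the pKₐ of its conjugate acid, the more readily it departs.
OTf⁻: pKₐ(CF₃SO₃H (triflic acid)) ≈ -14 — charge spread over three oxygens and a CF₃ group; the premier leaving group in synthesis
I⁻: pKₐ(HI) ≈ -10 — large, highly polarisable; very weak base
Cl⁻: pKₐ(HCl) ≈ -7 — moderately weak base
NO₃⁻: pKₐ(HNO₃) ≈ -1.3 — resonance-delocalised over three oxygens
NR'₃: pKₐ(R'₃NH⁺) ≈ 10.7 — neutral but still a fairly strong base; Hofmann-elimination LG
OH⁻: pKₐ(H₂O) ≈ 15.7
Listed from poorest to best leaving group as asked.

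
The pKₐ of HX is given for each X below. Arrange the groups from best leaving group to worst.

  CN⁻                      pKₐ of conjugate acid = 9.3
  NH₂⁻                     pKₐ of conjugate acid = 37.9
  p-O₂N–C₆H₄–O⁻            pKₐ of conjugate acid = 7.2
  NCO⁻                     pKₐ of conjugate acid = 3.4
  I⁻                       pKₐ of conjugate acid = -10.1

I⁻ > NCO⁻ > p-O₂N–C₆H₄–O⁻ > CN⁻ > NH₂⁻

Lower conjugate-acid pKₐ ⇒ weaker base ⇒ better leaving group.
Sorting by the given values: I⁻ (-10.1), NCO⁻ (3.4), p-O₂N–C₆H₄–O⁻ (7.2), CN⁻ (9.3), NH₂⁻ (37.9).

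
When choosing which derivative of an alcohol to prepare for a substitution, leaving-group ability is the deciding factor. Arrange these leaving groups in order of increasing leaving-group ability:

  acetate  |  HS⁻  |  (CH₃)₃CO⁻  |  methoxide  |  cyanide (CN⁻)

(CH₃)₃CO⁻ < methoxide < cyanide (CN⁻) < HS⁻ < acetate

Leaving-group ability tracks the stability of the departed species; conjugate-acid pKₐ is the usual yardstick (lower pKₐ → better LG).
acetate: pKₐ(CH₃COOH) ≈ 4.8
HS⁻: pKₐ(H₂S) ≈ 7 — larger and more polarisable than the oxygen analogue
cyanide (CN⁻): pKₐ(HCN) ≈ 9.2 — sp carbon stabilises the charge somewhat, but still a poor LG
methoxide: pKₐ(CH₃OH) ≈ 15.5 — strong base; alkoxides do not leave unassisted
(CH₃)₃CO⁻: pKₐ(t-BuOH) ≈ 18
The question asks for worst first, so the sequence is read in increasing leaving-group ability.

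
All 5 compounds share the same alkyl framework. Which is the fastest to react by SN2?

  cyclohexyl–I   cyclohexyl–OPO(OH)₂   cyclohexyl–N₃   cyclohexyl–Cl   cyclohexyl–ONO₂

With the same alkyl group throughout, only the leaving group differentiates the rates.
Rank by basicity of the departing species: weakest base leaves most easily.
cyclohexyl–I loses I⁻: pKₐ(HI) ≈ -10
cyclohexyl–Cl loses Cl⁻: pKₐ(HCl) ≈ -7
cyclohexyl–ONO₂ loses NO₃⁻: pKₐ(HNO₃) ≈ -1.3
cyclohexyl–OPO(OH)₂ loses H₂PO₄⁻: pKₐ(H₃PO₄) ≈ 2.1
cyclohexyl–N₃ loses N₃⁻: pKₐ(HN₃) ≈ 4.7

cyclohexyl–I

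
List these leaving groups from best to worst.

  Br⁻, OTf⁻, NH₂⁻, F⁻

OTf⁻ > Br⁻ > F⁻ > NH₂⁻

The more stable X⁻ (or X) is on its own — i.e. the weaker a base it is — the better a leaving group it makes.
OTf⁻: pKₐ(CF₃SO₃H (triflic acid)) ≈ -14
Br⁻: pKₐ(HBr) ≈ -9
F⁻: pKₐ(HF) ≈ 3.2
NH₂⁻: pKₐ(NH₃) ≈ 38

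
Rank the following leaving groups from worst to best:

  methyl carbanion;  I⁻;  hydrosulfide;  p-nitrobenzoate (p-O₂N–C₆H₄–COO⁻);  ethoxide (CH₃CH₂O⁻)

Leaving-group ability tracks the stability of the departed species; conjugate-acid pKₐ is the usual yardstick (lower pKₐ → better LG).
I⁻: pKₐ(HI) ≈ -10
p-nitrobenzoate (p-O₂N–C₆H₄–COO⁻): pKₐ(p-nitrobenzoic acid) ≈ 3.4
hydrosulfide: pKₐ(H₂S) ≈ 7
ethoxide (CH₃CH₂O⁻): pKₐ(CH₃CH₂OH) ≈ 16
methyl carbanion: pKₐ(CH₄) ≈ 48
Listed from poorest to best leaving group as asked.

methyl carbanion < ethoxide (CH₃CH₂O⁻) < hydrosulfide < p-nitrobenzoate (p-O₂N–C₆H₄–COO⁻) < I⁻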